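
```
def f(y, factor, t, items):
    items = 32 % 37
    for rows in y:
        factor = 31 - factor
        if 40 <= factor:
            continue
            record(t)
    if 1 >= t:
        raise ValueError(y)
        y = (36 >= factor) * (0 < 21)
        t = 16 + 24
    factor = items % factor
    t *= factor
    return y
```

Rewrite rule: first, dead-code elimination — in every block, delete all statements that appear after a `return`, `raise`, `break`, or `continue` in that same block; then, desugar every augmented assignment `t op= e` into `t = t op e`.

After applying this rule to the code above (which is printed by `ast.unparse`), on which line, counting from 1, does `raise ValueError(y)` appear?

8

Transformed code:
def f(y, factor, t, items):
    items = 32 % 37
    for rows in y:
        factor = 31 - factor
        if 40 <= factor:
            continue
    if 1 >= t:
        raise ValueError(y)
    factor = items % factor
    t = t * factor
    return y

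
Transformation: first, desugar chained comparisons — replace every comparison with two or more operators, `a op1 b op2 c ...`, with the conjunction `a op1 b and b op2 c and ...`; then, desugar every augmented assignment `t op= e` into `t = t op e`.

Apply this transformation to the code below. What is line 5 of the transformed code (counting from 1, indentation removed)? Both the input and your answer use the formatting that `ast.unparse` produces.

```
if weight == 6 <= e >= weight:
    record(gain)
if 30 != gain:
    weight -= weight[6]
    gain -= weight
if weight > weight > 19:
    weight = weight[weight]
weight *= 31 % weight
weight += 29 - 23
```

gain = gain - weight

Transformed code:
if weight == 6 and 6 <= e and (e >= weight):
    record(gain)
if 30 != gain:
    weight = weight - weight[6]
    gain = gain - weight
if weight > weight and weight > 19:
    weight = weight[weight]
weight = weight * (31 % weight)
weight = weight + (29 - 23)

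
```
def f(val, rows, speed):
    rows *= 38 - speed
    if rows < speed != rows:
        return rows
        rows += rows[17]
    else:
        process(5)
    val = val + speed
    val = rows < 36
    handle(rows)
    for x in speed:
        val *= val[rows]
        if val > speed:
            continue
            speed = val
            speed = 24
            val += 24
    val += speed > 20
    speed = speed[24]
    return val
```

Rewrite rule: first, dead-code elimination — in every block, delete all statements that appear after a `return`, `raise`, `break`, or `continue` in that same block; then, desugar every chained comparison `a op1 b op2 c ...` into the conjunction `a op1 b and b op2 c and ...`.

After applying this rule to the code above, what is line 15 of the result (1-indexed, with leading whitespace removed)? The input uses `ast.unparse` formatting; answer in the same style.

speed = speed[24]

Transformed code:
def f(val, rows, speed):
    rows *= 38 - speed
    if rows < speed and speed != rows:
        return rows
    else:
        process(5)
    val = val + speed
    val = rows < 36
    handle(rows)
    for x in speed:
        val *= val[rows]
        if val > speed:
            continue
    val += speed > 20
    speed = speed[24]
    return val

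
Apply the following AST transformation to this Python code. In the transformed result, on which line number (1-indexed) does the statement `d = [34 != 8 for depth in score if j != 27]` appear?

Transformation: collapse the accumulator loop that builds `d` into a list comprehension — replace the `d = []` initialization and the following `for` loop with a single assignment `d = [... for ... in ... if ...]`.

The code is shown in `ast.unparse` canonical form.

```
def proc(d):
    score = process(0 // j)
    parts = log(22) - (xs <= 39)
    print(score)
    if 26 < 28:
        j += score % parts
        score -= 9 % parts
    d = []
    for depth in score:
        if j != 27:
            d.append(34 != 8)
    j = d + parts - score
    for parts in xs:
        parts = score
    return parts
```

Transformed code:
def proc(d):
    score = process(0 // j)
    parts = log(22) - (xs <= 39)
    print(score)
    if 26 < 28:
        j += score % parts
        score -= 9 % parts
    d = [34 != 8 for depth in score if j != 27]
    j = d + parts - score
    for parts in xs:
        parts = score
    return parts

8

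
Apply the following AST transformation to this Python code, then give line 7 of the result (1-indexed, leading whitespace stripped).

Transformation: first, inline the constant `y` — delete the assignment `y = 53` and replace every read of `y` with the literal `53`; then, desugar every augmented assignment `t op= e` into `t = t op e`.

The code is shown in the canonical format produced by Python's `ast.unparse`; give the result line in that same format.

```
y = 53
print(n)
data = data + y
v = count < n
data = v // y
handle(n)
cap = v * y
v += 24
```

Transformed code:
print(n)
data = data + 53
v = count < n
data = v // 53
handle(n)
cap = v * 53
v = v + 24

v = v + 24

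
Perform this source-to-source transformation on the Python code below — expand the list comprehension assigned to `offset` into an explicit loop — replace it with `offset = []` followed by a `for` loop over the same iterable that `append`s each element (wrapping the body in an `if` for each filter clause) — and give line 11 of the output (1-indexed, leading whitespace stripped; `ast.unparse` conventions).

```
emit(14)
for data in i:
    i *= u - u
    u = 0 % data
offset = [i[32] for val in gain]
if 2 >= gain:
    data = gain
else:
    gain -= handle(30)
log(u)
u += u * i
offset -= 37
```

gain -= handle(30)

Transformed code:
emit(14)
for data in i:
    i *= u - u
    u = 0 % data
offset = []
for val in gain:
    offset.append(i[32])
if 2 >= gain:
    data = gain
else:
    gain -= handle(30)
log(u)
u += u * i
offset -= 37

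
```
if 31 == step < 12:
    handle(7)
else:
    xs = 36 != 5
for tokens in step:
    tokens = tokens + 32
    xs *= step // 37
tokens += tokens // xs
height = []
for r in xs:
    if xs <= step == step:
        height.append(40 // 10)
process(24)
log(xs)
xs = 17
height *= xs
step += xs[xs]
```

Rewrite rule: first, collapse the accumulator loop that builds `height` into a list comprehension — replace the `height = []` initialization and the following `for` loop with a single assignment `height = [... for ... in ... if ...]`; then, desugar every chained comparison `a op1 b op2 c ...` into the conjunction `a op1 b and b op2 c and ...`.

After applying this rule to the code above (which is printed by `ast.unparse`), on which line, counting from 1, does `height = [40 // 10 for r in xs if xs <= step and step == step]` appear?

9

Transformed code:
if 31 == step and step < 12:
    handle(7)
else:
    xs = 36 != 5
for tokens in step:
    tokens = tokens + 32
    xs *= step // 37
tokens += tokens // xs
height = [40 // 10 for r in xs if xs <= step and step == step]
process(24)
log(xs)
xs = 17
height *= xs
step += xs[xs]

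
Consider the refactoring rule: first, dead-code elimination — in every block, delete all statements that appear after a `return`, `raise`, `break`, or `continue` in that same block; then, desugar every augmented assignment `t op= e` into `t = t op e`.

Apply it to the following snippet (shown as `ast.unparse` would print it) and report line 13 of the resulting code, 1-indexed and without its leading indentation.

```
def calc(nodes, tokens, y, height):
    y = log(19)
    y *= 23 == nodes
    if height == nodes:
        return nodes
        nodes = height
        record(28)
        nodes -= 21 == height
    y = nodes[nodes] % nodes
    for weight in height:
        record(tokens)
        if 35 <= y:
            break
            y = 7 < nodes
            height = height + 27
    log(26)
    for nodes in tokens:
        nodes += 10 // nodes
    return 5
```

nodes = nodes + 10 // nodes

Transformed code:
def calc(nodes, tokens, y, height):
    y = log(19)
    y = y * (23 == nodes)
    if height == nodes:
        return nodes
    y = nodes[nodes] % nodes
    for weight in height:
        record(tokens)
        if 35 <= y:
            break
    log(26)
    for nodes in tokens:
        nodes = nodes + 10 // nodes
    return 5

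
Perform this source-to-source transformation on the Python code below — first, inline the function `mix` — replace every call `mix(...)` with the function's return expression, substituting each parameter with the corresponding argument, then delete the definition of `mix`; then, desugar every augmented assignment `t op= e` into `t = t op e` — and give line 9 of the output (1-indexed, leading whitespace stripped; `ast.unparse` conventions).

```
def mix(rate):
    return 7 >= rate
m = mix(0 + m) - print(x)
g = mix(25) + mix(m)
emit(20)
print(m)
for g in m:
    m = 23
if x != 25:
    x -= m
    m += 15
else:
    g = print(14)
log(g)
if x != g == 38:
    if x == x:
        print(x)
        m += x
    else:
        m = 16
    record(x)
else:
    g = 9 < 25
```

Transformed code:
m = (7 >= 0 + m) - print(x)
g = (7 >= 25) + (7 >= m)
emit(20)
print(m)
for g in m:
    m = 23
if x != 25:
    x = x - m
    m = m + 15
else:
    g = print(14)
log(g)
if x != g == 38:
    if x == x:
        print(x)
        m = m + x
    else:
        m = 16
    record(x)
else:
    g = 9 < 25

m = m + 15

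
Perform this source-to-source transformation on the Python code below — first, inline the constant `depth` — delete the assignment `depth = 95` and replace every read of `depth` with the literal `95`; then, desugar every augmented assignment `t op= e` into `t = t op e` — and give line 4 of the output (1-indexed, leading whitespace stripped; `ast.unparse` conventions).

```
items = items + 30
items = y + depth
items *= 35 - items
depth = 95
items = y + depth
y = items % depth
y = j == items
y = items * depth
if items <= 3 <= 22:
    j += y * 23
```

Transformed code:
items = items + 30
items = y + 95
items = items * (35 - items)
items = y + 95
y = items % 95
y = j == items
y = items * 95
if items <= 3 <= 22:
    j = j + y * 23

items = y + 95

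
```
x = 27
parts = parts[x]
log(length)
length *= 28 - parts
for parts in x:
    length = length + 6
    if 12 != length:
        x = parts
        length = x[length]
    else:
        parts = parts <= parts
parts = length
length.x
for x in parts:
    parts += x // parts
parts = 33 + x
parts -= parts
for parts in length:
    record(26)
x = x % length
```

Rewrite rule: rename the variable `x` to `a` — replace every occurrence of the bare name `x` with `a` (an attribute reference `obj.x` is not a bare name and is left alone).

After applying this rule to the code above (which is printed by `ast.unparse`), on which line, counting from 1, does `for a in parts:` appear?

14

Transformed code:
a = 27
parts = parts[a]
log(length)
length *= 28 - parts
for parts in a:
    length = length + 6
    if 12 != length:
        a = parts
        length = a[length]
    else:
        parts = parts <= parts
parts = length
length.x
for a in parts:
    parts += a // parts
parts = 33 + a
parts -= parts
for parts in length:
    record(26)
a = a % length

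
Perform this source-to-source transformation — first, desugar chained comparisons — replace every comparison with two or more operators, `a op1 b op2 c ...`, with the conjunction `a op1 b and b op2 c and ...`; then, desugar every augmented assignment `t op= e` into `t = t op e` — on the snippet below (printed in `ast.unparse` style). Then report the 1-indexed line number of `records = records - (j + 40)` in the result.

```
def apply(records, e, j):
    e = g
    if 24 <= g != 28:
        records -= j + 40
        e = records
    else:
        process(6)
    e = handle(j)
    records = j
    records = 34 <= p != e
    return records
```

4

Transformed code:
def apply(records, e, j):
    e = g
    if 24 <= g and g != 28:
        records = records - (j + 40)
        e = records
    else:
        process(6)
    e = handle(j)
    records = j
    records = 34 <= p and p != e
    return records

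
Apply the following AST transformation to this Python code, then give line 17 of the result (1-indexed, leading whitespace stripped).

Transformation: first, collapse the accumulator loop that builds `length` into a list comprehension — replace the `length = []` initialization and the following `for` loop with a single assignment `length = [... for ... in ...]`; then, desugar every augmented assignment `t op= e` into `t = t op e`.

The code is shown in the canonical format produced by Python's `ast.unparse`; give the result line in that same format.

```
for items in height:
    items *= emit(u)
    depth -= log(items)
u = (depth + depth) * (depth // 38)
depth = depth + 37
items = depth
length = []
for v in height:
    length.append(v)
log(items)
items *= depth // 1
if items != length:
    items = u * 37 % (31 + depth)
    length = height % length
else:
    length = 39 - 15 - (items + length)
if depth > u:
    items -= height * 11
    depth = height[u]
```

Transformed code:
for items in height:
    items = items * emit(u)
    depth = depth - log(items)
u = (depth + depth) * (depth // 38)
depth = depth + 37
items = depth
length = [v for v in height]
log(items)
items = items * (depth // 1)
if items != length:
    items = u * 37 % (31 + depth)
    length = height % length
else:
    length = 39 - 15 - (items + length)
if depth > u:
    items = items - height * 11
    depth = height[u]

depth = height[u]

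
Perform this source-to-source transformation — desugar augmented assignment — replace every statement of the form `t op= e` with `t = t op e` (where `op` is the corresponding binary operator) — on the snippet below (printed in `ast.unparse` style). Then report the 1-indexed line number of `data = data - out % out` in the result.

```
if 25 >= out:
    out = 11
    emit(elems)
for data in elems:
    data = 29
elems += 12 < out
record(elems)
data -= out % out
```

8

Transformed code:
if 25 >= out:
    out = 11
    emit(elems)
for data in elems:
    data = 29
elems = elems + (12 < out)
record(elems)
data = data - out % out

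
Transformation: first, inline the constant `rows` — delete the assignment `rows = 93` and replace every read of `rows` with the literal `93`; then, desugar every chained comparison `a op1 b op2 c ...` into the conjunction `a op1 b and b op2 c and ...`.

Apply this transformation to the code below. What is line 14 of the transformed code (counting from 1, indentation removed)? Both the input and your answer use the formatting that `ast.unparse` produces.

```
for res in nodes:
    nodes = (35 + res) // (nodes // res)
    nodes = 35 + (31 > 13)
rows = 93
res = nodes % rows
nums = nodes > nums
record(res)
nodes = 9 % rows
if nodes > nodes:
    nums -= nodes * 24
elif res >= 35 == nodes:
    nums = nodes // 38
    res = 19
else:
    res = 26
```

Transformed code:
for res in nodes:
    nodes = (35 + res) // (nodes // res)
    nodes = 35 + (31 > 13)
res = nodes % 93
nums = nodes > nums
record(res)
nodes = 9 % 93
if nodes > nodes:
    nums -= nodes * 24
elif res >= 35 and 35 == nodes:
    nums = nodes // 38
    res = 19
else:
    res = 26

res = 26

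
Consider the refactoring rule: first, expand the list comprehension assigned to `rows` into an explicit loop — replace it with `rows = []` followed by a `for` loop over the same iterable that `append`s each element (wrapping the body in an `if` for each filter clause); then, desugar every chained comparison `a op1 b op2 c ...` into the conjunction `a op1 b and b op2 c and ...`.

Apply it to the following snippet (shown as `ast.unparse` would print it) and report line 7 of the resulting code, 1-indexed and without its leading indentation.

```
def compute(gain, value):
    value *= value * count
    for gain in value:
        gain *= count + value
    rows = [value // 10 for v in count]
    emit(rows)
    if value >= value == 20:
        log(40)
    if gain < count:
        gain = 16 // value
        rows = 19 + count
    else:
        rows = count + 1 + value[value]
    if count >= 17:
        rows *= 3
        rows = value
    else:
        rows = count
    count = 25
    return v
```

rows.append(value // 10)

Transformed code:
def compute(gain, value):
    value *= value * count
    for gain in value:
        gain *= count + value
    rows = []
    for v in count:
        rows.append(value // 10)
    emit(rows)
    if value >= value and value == 20:
        log(40)
    if gain < count:
        gain = 16 // value
        rows = 19 + count
    else:
        rows = count + 1 + value[value]
    if count >= 17:
        rows *= 3
        rows = value
    else:
        rows = count
    count = 25
    return v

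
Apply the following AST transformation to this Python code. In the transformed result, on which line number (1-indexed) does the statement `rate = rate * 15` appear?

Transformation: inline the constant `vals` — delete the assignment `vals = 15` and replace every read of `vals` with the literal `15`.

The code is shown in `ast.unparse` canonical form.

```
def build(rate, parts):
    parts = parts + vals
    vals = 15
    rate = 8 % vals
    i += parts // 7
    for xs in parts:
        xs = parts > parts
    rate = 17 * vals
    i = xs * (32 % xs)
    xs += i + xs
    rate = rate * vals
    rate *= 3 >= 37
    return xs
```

10

Transformed code:
def build(rate, parts):
    parts = parts + 15
    rate = 8 % 15
    i += parts // 7
    for xs in parts:
        xs = parts > parts
    rate = 17 * 15
    i = xs * (32 % xs)
    xs += i + xs
    rate = rate * 15
    rate *= 3 >= 37
    return xs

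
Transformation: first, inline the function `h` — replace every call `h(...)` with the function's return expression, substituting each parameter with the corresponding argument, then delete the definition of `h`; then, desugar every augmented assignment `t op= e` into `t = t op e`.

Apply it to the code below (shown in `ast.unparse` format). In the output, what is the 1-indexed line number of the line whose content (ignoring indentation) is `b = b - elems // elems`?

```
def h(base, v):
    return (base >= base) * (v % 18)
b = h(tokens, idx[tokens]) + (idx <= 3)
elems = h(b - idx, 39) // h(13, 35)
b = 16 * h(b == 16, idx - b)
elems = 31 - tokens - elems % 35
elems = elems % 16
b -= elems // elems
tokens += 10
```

Transformed code:
b = (tokens >= tokens) * (idx[tokens] % 18) + (idx <= 3)
elems = (b - idx >= b - idx) * (39 % 18) // ((13 >= 13) * (35 % 18))
b = 16 * (((b == 16) >= (b == 16)) * ((idx - b) % 18))
elems = 31 - tokens - elems % 35
elems = elems % 16
b = b - elems // elems
tokens = tokens + 10

6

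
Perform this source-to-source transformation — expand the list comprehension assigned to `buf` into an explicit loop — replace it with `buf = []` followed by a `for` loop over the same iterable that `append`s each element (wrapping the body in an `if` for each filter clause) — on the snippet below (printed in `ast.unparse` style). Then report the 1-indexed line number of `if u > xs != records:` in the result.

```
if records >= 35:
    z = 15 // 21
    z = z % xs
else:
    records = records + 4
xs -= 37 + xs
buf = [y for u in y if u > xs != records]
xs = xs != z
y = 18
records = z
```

9

Transformed code:
if records >= 35:
    z = 15 // 21
    z = z % xs
else:
    records = records + 4
xs -= 37 + xs
buf = []
for u in y:
    if u > xs != records:
        buf.append(y)
xs = xs != z
y = 18
records = z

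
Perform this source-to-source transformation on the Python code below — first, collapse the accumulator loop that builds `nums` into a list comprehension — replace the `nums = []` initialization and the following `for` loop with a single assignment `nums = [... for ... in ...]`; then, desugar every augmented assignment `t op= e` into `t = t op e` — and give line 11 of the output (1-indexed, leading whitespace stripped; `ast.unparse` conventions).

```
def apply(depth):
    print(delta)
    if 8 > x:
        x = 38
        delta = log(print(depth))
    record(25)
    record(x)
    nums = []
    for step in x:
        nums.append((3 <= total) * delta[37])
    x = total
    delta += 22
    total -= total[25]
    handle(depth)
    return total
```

Transformed code:
def apply(depth):
    print(delta)
    if 8 > x:
        x = 38
        delta = log(print(depth))
    record(25)
    record(x)
    nums = [(3 <= total) * delta[37] for step in x]
    x = total
    delta = delta + 22
    total = total - total[25]
    handle(depth)
    return total

total = total - total[25]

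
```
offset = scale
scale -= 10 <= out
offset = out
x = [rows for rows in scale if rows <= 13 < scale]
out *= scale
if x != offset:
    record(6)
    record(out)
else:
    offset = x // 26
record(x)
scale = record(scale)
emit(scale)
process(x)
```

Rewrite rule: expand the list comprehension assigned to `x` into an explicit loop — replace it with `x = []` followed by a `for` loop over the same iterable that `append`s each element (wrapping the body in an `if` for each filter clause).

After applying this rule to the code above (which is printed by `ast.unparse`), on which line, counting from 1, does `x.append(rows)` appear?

Transformed code:
offset = scale
scale -= 10 <= out
offset = out
x = []
for rows in scale:
    if rows <= 13 < scale:
        x.append(rows)
out *= scale
if x != offset:
    record(6)
    record(out)
else:
    offset = x // 26
record(x)
scale = record(scale)
emit(scale)
process(x)

7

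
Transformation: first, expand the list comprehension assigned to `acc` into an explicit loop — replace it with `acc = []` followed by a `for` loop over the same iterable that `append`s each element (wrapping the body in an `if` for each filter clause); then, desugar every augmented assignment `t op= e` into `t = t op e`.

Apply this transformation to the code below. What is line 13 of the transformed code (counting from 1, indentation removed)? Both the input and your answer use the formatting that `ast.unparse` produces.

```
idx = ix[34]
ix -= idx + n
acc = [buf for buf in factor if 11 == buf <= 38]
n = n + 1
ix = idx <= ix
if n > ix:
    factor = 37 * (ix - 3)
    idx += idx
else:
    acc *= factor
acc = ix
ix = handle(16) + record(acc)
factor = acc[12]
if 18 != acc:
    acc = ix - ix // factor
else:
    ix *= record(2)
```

Transformed code:
idx = ix[34]
ix = ix - (idx + n)
acc = []
for buf in factor:
    if 11 == buf <= 38:
        acc.append(buf)
n = n + 1
ix = idx <= ix
if n > ix:
    factor = 37 * (ix - 3)
    idx = idx + idx
else:
    acc = acc * factor
acc = ix
ix = handle(16) + record(acc)
factor = acc[12]
if 18 != acc:
    acc = ix - ix // factor
else:
    ix = ix * record(2)

acc = acc * factor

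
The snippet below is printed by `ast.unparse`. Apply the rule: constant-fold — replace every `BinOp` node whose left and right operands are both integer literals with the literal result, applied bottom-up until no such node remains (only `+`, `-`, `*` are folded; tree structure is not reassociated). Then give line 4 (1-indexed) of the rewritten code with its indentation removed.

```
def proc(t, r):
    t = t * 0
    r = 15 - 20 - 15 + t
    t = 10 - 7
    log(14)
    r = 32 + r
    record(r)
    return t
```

t = 3

Transformed code:
def proc(t, r):
    t = t * 0
    r = -20 + t
    t = 3
    log(14)
    r = 32 + r
    record(r)
    return t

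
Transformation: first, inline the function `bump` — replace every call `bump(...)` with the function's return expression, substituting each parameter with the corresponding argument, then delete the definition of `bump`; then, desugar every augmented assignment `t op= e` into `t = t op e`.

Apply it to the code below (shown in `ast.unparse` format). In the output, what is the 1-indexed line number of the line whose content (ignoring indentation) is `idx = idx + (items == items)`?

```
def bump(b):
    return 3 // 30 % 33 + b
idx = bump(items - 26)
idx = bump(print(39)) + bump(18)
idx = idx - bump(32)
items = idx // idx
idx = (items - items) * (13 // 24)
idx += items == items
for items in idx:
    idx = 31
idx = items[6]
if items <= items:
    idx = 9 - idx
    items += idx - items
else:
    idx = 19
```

6

Transformed code:
idx = 3 // 30 % 33 + (items - 26)
idx = 3 // 30 % 33 + print(39) + (3 // 30 % 33 + 18)
idx = idx - (3 // 30 % 33 + 32)
items = idx // idx
idx = (items - items) * (13 // 24)
idx = idx + (items == items)
for items in idx:
    idx = 31
idx = items[6]
if items <= items:
    idx = 9 - idx
    items = items + (idx - items)
else:
    idx = 19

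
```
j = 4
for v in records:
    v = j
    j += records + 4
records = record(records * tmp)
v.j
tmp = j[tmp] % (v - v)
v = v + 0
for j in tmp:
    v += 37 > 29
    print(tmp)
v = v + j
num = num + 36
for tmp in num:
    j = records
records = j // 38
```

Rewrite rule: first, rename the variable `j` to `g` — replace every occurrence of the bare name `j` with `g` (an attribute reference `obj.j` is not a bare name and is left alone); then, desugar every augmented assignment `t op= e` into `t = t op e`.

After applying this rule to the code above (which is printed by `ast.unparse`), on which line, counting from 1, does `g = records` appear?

15

Transformed code:
g = 4
for v in records:
    v = g
    g = g + (records + 4)
records = record(records * tmp)
v.j
tmp = g[tmp] % (v - v)
v = v + 0
for g in tmp:
    v = v + (37 > 29)
    print(tmp)
v = v + g
num = num + 36
for tmp in num:
    g = records
records = g // 38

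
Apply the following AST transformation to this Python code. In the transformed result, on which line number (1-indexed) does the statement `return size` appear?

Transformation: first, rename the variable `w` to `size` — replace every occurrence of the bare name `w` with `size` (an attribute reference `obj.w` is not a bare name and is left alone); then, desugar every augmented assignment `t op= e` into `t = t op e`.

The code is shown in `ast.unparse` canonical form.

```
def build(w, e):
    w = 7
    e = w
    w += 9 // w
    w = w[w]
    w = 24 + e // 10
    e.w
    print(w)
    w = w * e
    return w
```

10

Transformed code:
def build(size, e):
    size = 7
    e = size
    size = size + 9 // size
    size = size[size]
    size = 24 + e // 10
    e.w
    print(size)
    size = size * e
    return size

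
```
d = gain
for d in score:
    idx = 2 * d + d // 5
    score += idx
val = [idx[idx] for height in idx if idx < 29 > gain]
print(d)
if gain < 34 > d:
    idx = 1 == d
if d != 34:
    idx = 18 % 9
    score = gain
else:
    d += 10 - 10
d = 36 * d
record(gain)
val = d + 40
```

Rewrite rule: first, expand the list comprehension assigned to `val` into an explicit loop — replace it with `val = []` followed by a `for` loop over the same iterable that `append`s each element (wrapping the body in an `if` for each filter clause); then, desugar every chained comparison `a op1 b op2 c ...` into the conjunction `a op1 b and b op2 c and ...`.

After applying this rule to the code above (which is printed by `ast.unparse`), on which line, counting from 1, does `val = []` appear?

5

Transformed code:
d = gain
for d in score:
    idx = 2 * d + d // 5
    score += idx
val = []
for height in idx:
    if idx < 29 and 29 > gain:
        val.append(idx[idx])
print(d)
if gain < 34 and 34 > d:
    idx = 1 == d
if d != 34:
    idx = 18 % 9
    score = gain
else:
    d += 10 - 10
d = 36 * d
record(gain)
val = d + 40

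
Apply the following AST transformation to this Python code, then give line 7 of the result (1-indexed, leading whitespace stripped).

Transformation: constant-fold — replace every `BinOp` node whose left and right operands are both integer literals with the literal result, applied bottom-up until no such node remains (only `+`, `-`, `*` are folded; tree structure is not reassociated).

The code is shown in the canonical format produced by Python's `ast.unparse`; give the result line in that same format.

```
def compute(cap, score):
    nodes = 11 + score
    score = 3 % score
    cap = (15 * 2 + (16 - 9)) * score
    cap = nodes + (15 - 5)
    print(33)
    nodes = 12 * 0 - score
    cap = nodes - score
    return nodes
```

Transformed code:
def compute(cap, score):
    nodes = 11 + score
    score = 3 % score
    cap = 37 * score
    cap = nodes + 10
    print(33)
    nodes = 0 - score
    cap = nodes - score
    return nodes

nodes = 0 - score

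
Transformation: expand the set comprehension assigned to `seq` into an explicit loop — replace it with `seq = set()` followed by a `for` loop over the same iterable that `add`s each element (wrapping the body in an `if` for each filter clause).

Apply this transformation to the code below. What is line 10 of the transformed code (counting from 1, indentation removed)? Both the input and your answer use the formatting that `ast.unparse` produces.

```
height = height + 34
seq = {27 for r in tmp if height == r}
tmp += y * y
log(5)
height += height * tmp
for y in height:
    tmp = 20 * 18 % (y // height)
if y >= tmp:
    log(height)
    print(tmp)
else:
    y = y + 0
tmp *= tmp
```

tmp = 20 * 18 % (y // height)

Transformed code:
height = height + 34
seq = set()
for r in tmp:
    if height == r:
        seq.add(27)
tmp += y * y
log(5)
height += height * tmp
for y in height:
    tmp = 20 * 18 % (y // height)
if y >= tmp:
    log(height)
    print(tmp)
else:
    y = y + 0
tmp *= tmp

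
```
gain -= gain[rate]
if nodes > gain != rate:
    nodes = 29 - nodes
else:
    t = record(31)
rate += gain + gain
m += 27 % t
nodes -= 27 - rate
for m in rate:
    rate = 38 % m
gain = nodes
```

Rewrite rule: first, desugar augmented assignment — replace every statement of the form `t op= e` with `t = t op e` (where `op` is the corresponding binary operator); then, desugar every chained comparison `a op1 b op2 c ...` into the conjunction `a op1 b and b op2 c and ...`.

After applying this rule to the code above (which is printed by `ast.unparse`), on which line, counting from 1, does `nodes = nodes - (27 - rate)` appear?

Transformed code:
gain = gain - gain[rate]
if nodes > gain and gain != rate:
    nodes = 29 - nodes
else:
    t = record(31)
rate = rate + (gain + gain)
m = m + 27 % t
nodes = nodes - (27 - rate)
for m in rate:
    rate = 38 % m
gain = nodes

8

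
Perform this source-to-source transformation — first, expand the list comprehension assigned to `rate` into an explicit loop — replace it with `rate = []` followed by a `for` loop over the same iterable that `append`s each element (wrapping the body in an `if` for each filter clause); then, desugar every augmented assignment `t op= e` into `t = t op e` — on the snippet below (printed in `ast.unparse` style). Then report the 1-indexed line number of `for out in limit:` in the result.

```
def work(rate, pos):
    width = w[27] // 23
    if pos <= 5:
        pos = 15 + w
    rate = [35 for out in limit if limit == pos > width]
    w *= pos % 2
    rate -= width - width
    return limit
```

6

Transformed code:
def work(rate, pos):
    width = w[27] // 23
    if pos <= 5:
        pos = 15 + w
    rate = []
    for out in limit:
        if limit == pos > width:
            rate.append(35)
    w = w * (pos % 2)
    rate = rate - (width - width)
    return limit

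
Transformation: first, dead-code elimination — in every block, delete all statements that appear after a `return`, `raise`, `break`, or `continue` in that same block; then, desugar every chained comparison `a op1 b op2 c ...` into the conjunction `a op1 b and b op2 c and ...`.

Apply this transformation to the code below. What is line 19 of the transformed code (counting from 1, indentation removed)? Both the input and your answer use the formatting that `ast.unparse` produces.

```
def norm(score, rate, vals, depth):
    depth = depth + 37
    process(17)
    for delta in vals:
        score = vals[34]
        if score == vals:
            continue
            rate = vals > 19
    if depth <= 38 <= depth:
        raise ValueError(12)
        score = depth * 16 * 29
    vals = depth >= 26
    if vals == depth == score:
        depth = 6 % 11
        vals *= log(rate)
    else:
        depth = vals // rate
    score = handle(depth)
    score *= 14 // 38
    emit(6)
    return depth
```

Transformed code:
def norm(score, rate, vals, depth):
    depth = depth + 37
    process(17)
    for delta in vals:
        score = vals[34]
        if score == vals:
            continue
    if depth <= 38 and 38 <= depth:
        raise ValueError(12)
    vals = depth >= 26
    if vals == depth and depth == score:
        depth = 6 % 11
        vals *= log(rate)
    else:
        depth = vals // rate
    score = handle(depth)
    score *= 14 // 38
    emit(6)
    return depth

return depth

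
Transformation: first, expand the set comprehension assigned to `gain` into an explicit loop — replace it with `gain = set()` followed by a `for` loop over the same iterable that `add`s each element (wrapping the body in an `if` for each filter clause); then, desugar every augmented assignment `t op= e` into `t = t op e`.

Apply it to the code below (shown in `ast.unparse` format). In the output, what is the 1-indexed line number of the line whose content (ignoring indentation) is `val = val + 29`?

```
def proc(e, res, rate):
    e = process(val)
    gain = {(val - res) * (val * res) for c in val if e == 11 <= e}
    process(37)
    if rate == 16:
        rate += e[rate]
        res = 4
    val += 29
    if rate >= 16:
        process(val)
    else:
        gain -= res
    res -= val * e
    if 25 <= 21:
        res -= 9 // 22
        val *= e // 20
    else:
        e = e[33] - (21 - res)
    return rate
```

Transformed code:
def proc(e, res, rate):
    e = process(val)
    gain = set()
    for c in val:
        if e == 11 <= e:
            gain.add((val - res) * (val * res))
    process(37)
    if rate == 16:
        rate = rate + e[rate]
        res = 4
    val = val + 29
    if rate >= 16:
        process(val)
    else:
        gain = gain - res
    res = res - val * e
    if 25 <= 21:
        res = res - 9 // 22
        val = val * (e // 20)
    else:
        e = e[33] - (21 - res)
    return rate

11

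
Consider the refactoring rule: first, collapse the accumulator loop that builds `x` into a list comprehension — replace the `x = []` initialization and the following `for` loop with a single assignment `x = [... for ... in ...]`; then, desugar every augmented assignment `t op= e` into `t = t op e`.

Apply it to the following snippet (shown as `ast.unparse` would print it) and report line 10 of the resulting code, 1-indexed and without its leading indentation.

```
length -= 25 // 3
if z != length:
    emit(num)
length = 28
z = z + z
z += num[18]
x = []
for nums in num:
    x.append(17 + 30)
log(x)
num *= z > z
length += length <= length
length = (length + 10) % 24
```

Transformed code:
length = length - 25 // 3
if z != length:
    emit(num)
length = 28
z = z + z
z = z + num[18]
x = [17 + 30 for nums in num]
log(x)
num = num * (z > z)
length = length + (length <= length)
length = (length + 10) % 24

length = length + (length <= length)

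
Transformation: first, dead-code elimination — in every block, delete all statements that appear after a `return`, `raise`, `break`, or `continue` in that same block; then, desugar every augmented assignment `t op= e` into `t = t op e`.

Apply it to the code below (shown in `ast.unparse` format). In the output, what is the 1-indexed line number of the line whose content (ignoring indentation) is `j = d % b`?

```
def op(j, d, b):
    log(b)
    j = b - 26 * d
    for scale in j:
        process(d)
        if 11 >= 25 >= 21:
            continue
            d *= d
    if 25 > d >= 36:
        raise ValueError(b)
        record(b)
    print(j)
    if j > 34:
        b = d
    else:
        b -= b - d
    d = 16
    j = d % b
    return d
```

Transformed code:
def op(j, d, b):
    log(b)
    j = b - 26 * d
    for scale in j:
        process(d)
        if 11 >= 25 >= 21:
            continue
    if 25 > d >= 36:
        raise ValueError(b)
    print(j)
    if j > 34:
        b = d
    else:
        b = b - (b - d)
    d = 16
    j = d % b
    return d

16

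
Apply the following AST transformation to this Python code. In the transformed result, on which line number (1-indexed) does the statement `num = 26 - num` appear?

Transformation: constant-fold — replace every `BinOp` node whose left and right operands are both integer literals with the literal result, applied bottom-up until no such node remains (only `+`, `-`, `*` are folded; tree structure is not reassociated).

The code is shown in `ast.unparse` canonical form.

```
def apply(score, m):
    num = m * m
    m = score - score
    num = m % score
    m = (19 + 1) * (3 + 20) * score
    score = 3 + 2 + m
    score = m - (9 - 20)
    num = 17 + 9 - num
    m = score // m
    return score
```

8

Transformed code:
def apply(score, m):
    num = m * m
    m = score - score
    num = m % score
    m = 460 * score
    score = 5 + m
    score = m - -11
    num = 26 - num
    m = score // m
    return score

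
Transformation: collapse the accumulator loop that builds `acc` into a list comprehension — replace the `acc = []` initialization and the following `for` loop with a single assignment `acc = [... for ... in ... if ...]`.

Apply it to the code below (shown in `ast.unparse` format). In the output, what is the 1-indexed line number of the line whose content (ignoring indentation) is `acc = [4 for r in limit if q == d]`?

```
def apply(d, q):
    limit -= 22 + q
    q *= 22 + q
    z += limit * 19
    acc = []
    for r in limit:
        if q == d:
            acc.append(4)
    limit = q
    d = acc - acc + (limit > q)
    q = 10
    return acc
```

5

Transformed code:
def apply(d, q):
    limit -= 22 + q
    q *= 22 + q
    z += limit * 19
    acc = [4 for r in limit if q == d]
    limit = q
    d = acc - acc + (limit > q)
    q = 10
    return acc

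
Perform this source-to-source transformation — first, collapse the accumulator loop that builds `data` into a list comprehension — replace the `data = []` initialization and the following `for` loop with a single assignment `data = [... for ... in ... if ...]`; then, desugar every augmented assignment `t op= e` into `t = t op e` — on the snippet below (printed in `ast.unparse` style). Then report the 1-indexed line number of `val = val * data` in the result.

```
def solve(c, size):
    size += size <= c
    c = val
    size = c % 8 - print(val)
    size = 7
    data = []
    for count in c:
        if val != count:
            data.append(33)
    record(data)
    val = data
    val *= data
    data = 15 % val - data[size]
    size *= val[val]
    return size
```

9

Transformed code:
def solve(c, size):
    size = size + (size <= c)
    c = val
    size = c % 8 - print(val)
    size = 7
    data = [33 for count in c if val != count]
    record(data)
    val = data
    val = val * data
    data = 15 % val - data[size]
    size = size * val[val]
    return size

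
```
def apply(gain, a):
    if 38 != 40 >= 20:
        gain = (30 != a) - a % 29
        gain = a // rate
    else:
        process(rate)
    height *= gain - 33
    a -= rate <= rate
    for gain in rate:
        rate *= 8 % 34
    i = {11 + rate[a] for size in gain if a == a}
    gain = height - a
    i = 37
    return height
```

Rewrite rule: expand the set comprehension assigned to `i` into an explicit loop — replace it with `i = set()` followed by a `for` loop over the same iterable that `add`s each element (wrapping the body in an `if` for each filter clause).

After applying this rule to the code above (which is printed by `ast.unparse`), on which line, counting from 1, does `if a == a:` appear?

13

Transformed code:
def apply(gain, a):
    if 38 != 40 >= 20:
        gain = (30 != a) - a % 29
        gain = a // rate
    else:
        process(rate)
    height *= gain - 33
    a -= rate <= rate
    for gain in rate:
        rate *= 8 % 34
    i = set()
    for size in gain:
        if a == a:
            i.add(11 + rate[a])
    gain = height - a
    i = 37
    return height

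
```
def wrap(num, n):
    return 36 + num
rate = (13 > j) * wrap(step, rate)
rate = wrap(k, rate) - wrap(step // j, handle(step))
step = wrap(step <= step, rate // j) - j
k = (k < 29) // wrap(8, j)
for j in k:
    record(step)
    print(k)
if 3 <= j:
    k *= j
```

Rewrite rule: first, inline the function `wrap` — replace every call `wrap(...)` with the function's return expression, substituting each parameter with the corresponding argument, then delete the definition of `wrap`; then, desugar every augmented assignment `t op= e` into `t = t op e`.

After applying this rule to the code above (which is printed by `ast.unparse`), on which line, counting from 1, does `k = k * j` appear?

Transformed code:
rate = (13 > j) * (36 + step)
rate = 36 + k - (36 + step // j)
step = 36 + (step <= step) - j
k = (k < 29) // (36 + 8)
for j in k:
    record(step)
    print(k)
if 3 <= j:
    k = k * j

9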